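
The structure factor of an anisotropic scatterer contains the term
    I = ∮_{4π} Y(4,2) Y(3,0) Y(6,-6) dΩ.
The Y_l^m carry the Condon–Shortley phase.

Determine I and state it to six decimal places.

0.000000

m-sum = 2 + 0 − 6 = -4 ≠ 0 ⇒ I = 0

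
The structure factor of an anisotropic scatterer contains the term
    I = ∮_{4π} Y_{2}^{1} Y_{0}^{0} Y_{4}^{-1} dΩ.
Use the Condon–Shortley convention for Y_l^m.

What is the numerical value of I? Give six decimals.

|2−0|≤4≤2+0 violated ⇒ I = 0

0.000000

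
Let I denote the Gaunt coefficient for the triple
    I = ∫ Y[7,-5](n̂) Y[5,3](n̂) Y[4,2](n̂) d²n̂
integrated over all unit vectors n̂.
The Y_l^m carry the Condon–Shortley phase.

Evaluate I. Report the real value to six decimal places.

Checks pass: Σm=0; 16 even; l₃=4∈[2,12].
(2·7+1)(2·5+1)(2·4+1) = 1485
Δ: 8! 6! 2! / 17! → 1/6126120
sum: t=3:−1/69120 t=4:+1/20736 t=5:−1/69120 = 1/51840
3j²(7 5 4; 0 0 0) = Δ·Π!·Σ² = 280/21879  (sign +1)
sum: t=6:+1/2073600 t=7:−1/604800 t=8:+1/3870720 = -53/58060800
3j²(7 5 4; -5 3 2) = Δ·Π!·Σ² = 2809/185640  (sign -1)
combine: 4πI² = 1485·280/21879·2809/185640 = 14045/48841
take √, sign -1: I = -0.15127378

-0.151274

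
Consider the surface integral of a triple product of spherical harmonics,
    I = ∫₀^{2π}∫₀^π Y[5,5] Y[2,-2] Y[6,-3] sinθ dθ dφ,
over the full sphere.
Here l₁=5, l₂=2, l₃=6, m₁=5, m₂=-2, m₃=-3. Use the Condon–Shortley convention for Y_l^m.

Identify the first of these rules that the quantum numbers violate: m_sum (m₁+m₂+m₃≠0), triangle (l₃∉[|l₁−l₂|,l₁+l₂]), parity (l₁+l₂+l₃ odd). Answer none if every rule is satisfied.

parity

m₁+m₂+m₃ = 5 − 2 − 3 = 0  ✓
triangle: |5−2|=3 ≤ l₃=6 ≤ 5+2=7  ✓
parity: l₁+l₂+l₃ = 13 is odd  ✗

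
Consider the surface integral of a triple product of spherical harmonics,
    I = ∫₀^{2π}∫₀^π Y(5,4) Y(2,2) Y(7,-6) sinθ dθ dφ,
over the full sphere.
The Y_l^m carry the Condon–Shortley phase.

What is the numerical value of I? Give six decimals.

m-sum 0 ✓  L=14 even ✓  3≤7≤7 ✓
Π(2lᵢ+1) = 11×5×15 = 825
triangle coeff Δ(5,2,7) = 1/15015
Σ_t [0,0]: t=0:+1/57600 = 1/57600
(3j)²=21/715 [(5 2 7; 0 0 0)], sign=-1
Σ_t [0,0]: t=0:+1/8709120 = 1/8709120
(3j)²=1/21 [(5 2 7; 4 2 -6)], sign=-1
⇒ 4πI² = 15/13
I = (+1)√(15/13/(4π)) = 0.30301841

0.303018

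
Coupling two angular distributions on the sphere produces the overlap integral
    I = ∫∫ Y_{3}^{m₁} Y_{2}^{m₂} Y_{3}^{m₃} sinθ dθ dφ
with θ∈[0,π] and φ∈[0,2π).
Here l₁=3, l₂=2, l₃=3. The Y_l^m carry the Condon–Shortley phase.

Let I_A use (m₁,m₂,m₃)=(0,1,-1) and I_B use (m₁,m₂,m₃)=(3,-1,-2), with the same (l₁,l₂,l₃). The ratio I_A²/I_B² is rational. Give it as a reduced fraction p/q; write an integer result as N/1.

Same 3,2,3: normalisation and zero-m 3j drop out of the ratio.
A: Δ: 2! 4! 2! / 9! → 1/3780; sum: t=1:−1/8 t=2:+1/12 = -1/24; 3j²(3 2 3; 0 1 -1) = Δ·Π!·Σ² = 1/210  (sign -1)
B: Δ: 2! 4! 2! / 9! → 1/3780; sum: t=0:+1/48 = 1/48; 3j²(3 2 3; 3 -1 -2) = Δ·Π!·Σ² = 5/84  (sign -1)
I_A²/I_B² = (1/210)/(5/84) = 2/25

2/25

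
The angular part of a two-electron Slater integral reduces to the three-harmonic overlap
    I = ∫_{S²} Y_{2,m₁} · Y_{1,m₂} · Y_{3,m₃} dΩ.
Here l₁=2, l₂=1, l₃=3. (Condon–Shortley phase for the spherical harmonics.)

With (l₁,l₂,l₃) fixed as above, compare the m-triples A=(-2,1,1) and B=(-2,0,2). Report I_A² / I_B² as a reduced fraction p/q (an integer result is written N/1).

1/5

Same 2,1,3: normalisation and zero-m 3j drop out of the ratio.
A: Δ: 0! 4! 2! / 7! → 1/105; sum: t=0:+1/48 = 1/48; 3j²(2 1 3; -2 1 1) = Δ·Π!·Σ² = 1/105  (sign +1)
B: Δ: 0! 4! 2! / 7! → 1/105; sum: t=0:+1/24 = 1/24; 3j²(2 1 3; -2 0 2) = Δ·Π!·Σ² = 1/21  (sign -1)
I_A²/I_B² = (1/105)/(1/21) = 1/5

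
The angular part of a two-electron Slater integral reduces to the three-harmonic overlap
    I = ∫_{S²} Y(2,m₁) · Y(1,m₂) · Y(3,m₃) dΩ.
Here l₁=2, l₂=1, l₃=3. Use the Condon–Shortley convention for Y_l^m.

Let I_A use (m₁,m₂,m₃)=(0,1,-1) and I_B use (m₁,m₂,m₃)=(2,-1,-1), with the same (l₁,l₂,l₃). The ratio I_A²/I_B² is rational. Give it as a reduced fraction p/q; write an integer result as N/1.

Shared (l₁,l₂,l₃)=(2,1,3): N and (l;000)² cancel in I_A²/I_B².
A: Δ = 0!·4!·2!/7! = 1/105; Racah Σ t=0..0: t=0:+1/8 = 1/8; ⇒ 3j(2 1 3; 0 1 -1)² = 2/35, sgn +1
B: Δ = 0!·4!·2!/7! = 1/105; Racah Σ t=0..0: t=0:+1/48 = 1/48; ⇒ 3j(2 1 3; 2 -1 -1)² = 1/105, sgn +1
I_A²/I_B² = (2/35)/(1/105) = 6/1

6/1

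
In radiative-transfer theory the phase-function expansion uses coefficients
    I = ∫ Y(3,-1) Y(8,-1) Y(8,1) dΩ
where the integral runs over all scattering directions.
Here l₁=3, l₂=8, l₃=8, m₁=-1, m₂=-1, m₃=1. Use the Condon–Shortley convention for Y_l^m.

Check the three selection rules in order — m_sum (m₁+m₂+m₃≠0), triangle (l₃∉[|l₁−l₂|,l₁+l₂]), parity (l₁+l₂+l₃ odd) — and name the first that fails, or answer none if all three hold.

m_sum

m₁+m₂+m₃ = -1 − 1 + 1 = -1  ✗
triangle: |3−8|=5 ≤ l₃=8 ≤ 3+8=11
parity: l₁+l₂+l₃ = 19 is odd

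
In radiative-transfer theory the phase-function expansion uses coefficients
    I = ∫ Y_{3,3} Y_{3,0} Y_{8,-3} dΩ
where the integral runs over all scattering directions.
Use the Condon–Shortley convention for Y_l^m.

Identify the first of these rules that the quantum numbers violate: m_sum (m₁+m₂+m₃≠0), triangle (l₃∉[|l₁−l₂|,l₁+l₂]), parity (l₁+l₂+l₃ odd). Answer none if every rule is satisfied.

triangle

azimuthal sum: 3 + 0 − 3 = 0  ✓
0 ≤ 8 ≤ 6 (triangle on l)  ✗
L = 3 + 3 + 8 = 14 (even)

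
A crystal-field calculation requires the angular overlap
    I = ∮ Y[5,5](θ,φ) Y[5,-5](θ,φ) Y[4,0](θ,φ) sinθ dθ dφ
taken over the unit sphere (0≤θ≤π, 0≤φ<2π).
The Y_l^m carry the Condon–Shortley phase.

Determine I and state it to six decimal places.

-0.130198

m-sum 0 ✓  L=14 even ✓  0≤4≤10 ✓
Π(2lᵢ+1) = 11×11×9 = 1089
triangle coeff Δ(5,5,4) = 1/3153150
Σ_t [1,5]: t=1:−1/69120 t=2:+1/1728 t=3:−1/576 t=4:+1/1728 t=5:−1/69120 = -7/11520
(3j)²=2/143 [(5 5 4; 0 0 0)], sign=-1
Σ_t [0,0]: t=0:+1/414720 = 1/414720
(3j)²=2/143 [(5 5 4; 5 -5 0)], sign=+1
⇒ 4πI² = 36/169
I = (-1)√(36/169/(4π)) = -0.13019760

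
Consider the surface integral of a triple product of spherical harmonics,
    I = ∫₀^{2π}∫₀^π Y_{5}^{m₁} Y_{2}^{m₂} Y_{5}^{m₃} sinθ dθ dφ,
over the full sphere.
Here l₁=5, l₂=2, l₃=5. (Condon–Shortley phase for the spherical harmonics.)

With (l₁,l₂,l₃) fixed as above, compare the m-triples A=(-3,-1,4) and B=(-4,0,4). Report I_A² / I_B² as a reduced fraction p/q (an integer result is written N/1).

49/12

Shared (l₁,l₂,l₃)=(5,2,5): N and (l;000)² cancel in I_A²/I_B².
A: Δ = 2!·8!·2!/13! = 1/38610; Racah Σ t=0..1: t=0:+1/80640 t=1:−1/10080 = -1/11520; ⇒ 3j(5 2 5; -3 -1 4)² = 49/1430, sgn +1
B: Δ = 2!·8!·2!/13! = 1/38610; Racah Σ t=1..2: t=1:−1/40320 t=2:+1/20160 = 1/40320; ⇒ 3j(5 2 5; -4 0 4)² = 6/715, sgn -1
I_A²/I_B² = (49/1430)/(6/715) = 49/12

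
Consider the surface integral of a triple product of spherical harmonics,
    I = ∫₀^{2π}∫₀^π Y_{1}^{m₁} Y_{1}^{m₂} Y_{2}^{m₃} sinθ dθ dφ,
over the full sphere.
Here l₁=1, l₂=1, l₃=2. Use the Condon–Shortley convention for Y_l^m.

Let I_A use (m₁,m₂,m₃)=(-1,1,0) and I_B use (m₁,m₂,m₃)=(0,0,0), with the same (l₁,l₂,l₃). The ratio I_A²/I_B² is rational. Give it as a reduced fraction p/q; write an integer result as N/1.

Same 1,1,2: normalisation and zero-m 3j drop out of the ratio.
A: Δ: 0! 2! 2! / 5! → 1/30; sum: t=0:+1/4 = 1/4; 3j²(1 1 2; -1 1 0) = Δ·Π!·Σ² = 1/30  (sign +1)
B: Δ: 0! 2! 2! / 5! → 1/30; sum: t=0:+1/1 = 1/1; 3j²(1 1 2; 0 0 0) = Δ·Π!·Σ² = 2/15  (sign +1)
I_A²/I_B² = (1/30)/(2/15) = 1/4

1/4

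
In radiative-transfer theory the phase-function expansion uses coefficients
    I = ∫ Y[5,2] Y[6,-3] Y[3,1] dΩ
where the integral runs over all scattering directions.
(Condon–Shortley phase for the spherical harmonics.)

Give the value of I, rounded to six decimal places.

m-sum 0 ✓  L=14 even ✓  1≤3≤11 ✓
Π(2lᵢ+1) = 11×13×7 = 1001
triangle coeff Δ(5,6,3) = 1/675675
Σ_t [3,5]: t=3:−1/8640 t=4:+1/2304 t=5:−1/8640 = 7/34560
(3j)²=7/429 [(5 6 3; 0 0 0)], sign=-1
Σ_t [1,3]: t=1:−1/40320 t=2:+1/8640 t=3:−1/34560 = 1/16128
(3j)²=18/1001 [(5 6 3; 2 -3 1)], sign=+1
⇒ 4πI² = 42/143
I = (-1)√(42/143/(4π)) = -0.15288036

-0.152880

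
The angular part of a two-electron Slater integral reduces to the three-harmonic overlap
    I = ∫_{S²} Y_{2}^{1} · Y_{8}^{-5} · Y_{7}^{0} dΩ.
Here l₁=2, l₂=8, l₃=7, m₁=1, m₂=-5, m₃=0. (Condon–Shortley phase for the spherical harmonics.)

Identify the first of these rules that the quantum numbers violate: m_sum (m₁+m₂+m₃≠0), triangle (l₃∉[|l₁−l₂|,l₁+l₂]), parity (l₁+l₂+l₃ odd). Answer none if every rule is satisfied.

m_sum

Σmᵢ = -4  ✗
l₃∈[|l₁−l₂|,l₁+l₂]=[6,10], have l₃=7
Σlᵢ = 17 ⇒ odd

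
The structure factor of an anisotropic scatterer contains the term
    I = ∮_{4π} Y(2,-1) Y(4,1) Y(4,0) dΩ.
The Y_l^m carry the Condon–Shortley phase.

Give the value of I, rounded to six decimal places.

-0.044869

m-sum 0 ✓  L=10 even ✓  2≤4≤6 ✓
Π(2lᵢ+1) = 5×9×9 = 405
triangle coeff Δ(2,4,4) = 1/13860
Σ_t [0,2]: t=0:+1/192 t=1:−1/36 t=2:+1/192 = -5/288
(3j)²=20/693 [(2 4 4; 0 0 0)], sign=-1
Σ_t [1,2]: t=1:−1/96 t=2:+1/72 = 1/288
(3j)²=1/462 [(2 4 4; -1 1 0)], sign=+1
⇒ 4πI² = 150/5929
I = (-1)√(150/5929/(4π)) = -0.04486937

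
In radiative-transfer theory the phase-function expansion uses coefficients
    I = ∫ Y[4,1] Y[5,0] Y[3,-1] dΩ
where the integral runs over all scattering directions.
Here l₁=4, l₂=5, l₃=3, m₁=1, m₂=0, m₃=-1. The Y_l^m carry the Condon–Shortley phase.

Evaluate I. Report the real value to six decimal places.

-0.009577

Rules hold: Σm=0, L=12 even, 1≤3≤9.
N = 9·11·7 = 693
Δ = 6!·2!·4!/13! = 1/180180
Racah Σ t=2..4: t=2:+1/576 t=3:−1/144 t=4:+1/576 = -1/288
⇒ 3j(4 5 3; 0 0 0)² = 20/1001, sgn +1
Racah Σ t=1..3: t=1:−1/5760 t=2:+1/288 t=3:−1/288 = -1/5760
⇒ 3j(4 5 3; 1 0 -1)² = 1/12012, sgn -1
4πI² = N·(3j₀)²·(3jₘ)² = 15/13013
I = -1·√(0.00115269/4π) = -0.00957750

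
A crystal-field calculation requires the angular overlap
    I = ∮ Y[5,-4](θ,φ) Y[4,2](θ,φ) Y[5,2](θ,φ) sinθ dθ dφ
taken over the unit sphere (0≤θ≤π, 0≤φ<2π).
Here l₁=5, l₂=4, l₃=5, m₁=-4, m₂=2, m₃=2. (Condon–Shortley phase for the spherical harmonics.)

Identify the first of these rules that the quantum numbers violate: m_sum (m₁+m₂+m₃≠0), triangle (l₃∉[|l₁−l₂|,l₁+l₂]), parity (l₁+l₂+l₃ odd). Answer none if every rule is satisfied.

Σmᵢ = 0  ✓
l₃∈[|l₁−l₂|,l₁+l₂]=[1,9], have l₃=5  ✓
Σlᵢ = 14 ⇒ even  ✓

none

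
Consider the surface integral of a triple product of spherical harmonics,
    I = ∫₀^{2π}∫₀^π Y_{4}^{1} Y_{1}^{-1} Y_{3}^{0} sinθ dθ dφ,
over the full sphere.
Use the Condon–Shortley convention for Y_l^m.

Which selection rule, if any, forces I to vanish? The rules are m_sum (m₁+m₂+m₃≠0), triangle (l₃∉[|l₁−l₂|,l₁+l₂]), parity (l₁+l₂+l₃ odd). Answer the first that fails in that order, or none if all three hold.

none

m₁+m₂+m₃ = 1 − 1 + 0 = 0  ✓
triangle: |4−1|=3 ≤ l₃=3 ≤ 4+1=5  ✓
parity: l₁+l₂+l₃ = 8 is even  ✓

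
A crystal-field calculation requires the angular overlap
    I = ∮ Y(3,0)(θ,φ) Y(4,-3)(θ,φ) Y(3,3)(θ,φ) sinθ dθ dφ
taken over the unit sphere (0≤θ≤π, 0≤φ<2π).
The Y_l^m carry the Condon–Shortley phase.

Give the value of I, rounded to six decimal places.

m-sum 0 ✓  L=10 even ✓  1≤3≤7 ✓
Π(2lᵢ+1) = 7×9×7 = 441
triangle coeff Δ(3,4,3) = 1/34650
Σ_t [1,3]: t=1:−1/72 t=2:+1/16 t=3:−1/72 = 5/144
(3j)²=2/77 [(3 4 3; 0 0 0)], sign=-1
Σ_t [1,1]: t=1:−1/288 = -1/288
(3j)²=1/22 [(3 4 3; 0 -3 3)], sign=-1
⇒ 4πI² = 63/121
I = (+1)√(63/121/(4π)) = 0.20355073

0.203551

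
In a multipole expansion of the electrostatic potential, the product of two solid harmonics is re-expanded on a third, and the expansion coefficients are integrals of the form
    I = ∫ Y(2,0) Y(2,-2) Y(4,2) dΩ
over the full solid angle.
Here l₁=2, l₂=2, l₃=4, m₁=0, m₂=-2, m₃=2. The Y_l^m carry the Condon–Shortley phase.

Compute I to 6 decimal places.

Rules hold: Σm=0, L=8 even, 0≤4≤4.
N = 5·5·9 = 225
Δ = 0!·4!·4!/9! = 1/630
Racah Σ t=0..0: t=0:+1/16 = 1/16
⇒ 3j(2 2 4; 0 0 0)² = 2/35, sgn +1
Racah Σ t=0..0: t=0:+1/96 = 1/96
⇒ 3j(2 2 4; 0 -2 2)² = 1/42, sgn +1
4πI² = N·(3j₀)²·(3jₘ)² = 15/49
I = +1·√(0.306122/4π) = 0.15607835

0.156078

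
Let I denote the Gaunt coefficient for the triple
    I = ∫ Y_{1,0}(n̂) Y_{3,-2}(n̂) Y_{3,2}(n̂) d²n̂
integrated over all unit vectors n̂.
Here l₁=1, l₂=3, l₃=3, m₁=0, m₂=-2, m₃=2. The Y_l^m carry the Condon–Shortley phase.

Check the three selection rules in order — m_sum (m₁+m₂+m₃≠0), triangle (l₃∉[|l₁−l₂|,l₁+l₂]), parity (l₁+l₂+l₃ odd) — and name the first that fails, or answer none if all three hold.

Σmᵢ = 0  ✓
l₃∈[|l₁−l₂|,l₁+l₂]=[2,4], have l₃=3  ✓
Σlᵢ = 7 ⇒ odd  ✗

parity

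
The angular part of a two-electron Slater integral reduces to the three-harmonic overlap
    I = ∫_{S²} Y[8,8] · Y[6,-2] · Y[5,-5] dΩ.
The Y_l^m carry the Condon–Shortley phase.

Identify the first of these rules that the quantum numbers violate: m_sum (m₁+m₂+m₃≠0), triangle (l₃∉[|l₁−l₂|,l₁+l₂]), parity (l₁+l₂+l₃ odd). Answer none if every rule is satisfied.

m_sum

azimuthal sum: 8 − 2 − 5 = 1  ✗
2 ≤ 5 ≤ 14 (triangle on l)
L = 8 + 6 + 5 = 19 (odd)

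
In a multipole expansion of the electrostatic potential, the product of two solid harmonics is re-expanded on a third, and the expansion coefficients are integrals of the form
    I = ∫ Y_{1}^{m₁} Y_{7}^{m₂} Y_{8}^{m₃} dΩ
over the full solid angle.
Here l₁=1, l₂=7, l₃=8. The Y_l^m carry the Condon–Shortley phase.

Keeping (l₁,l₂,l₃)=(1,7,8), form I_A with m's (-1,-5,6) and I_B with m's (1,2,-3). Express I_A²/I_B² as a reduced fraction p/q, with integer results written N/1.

Same 1,7,8: normalisation and zero-m 3j drop out of the ratio.
A: Δ: 0! 2! 14! / 17! → 1/2040; sum: t=0:+1/1916006400 = 1/1916006400; 3j²(1 7 8; -1 -5 6) = Δ·Π!·Σ² = 91/2040  (sign +1)
B: Δ: 0! 2! 14! / 17! → 1/2040; sum: t=0:+1/87091200 = 1/87091200; 3j²(1 7 8; 1 2 -3) = Δ·Π!·Σ² = 11/408  (sign -1)
I_A²/I_B² = (91/2040)/(11/408) = 91/55

91/55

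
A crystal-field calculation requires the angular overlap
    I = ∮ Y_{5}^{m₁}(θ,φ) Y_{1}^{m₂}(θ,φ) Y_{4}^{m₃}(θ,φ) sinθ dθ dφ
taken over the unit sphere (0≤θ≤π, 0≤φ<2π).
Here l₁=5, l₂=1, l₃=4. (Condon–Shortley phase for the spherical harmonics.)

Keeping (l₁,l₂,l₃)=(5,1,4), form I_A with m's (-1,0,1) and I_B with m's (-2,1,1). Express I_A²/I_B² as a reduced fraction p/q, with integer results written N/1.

l's match ⇒ only the (l;m) 3-j factors differ between A and B.
A: triangle coeff Δ(5,1,4) = 1/495; Σ_t [1,1]: t=1:−1/720 = -1/720; (3j)²=8/165 [(5 1 4; -1 0 1)], sign=+1
B: triangle coeff Δ(5,1,4) = 1/495; Σ_t [2,2]: t=2:+1/1440 = 1/1440; (3j)²=7/165 [(5 1 4; -2 1 1)], sign=-1
I_A²/I_B² = (8/165)/(7/165) = 8/7

8/7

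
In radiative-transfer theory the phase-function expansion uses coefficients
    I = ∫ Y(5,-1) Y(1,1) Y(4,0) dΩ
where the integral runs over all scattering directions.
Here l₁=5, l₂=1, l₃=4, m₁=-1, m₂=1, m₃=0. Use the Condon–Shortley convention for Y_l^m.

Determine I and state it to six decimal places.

-0.190188

Checks pass: Σm=0; 10 even; l₃=4∈[4,6].
(2·5+1)(2·1+1)(2·4+1) = 297
Δ: 2! 8! 0! / 11! → 1/495
sum: t=1:−1/576 = -1/576
3j²(5 1 4; 0 0 0) = Δ·Π!·Σ² = 5/99  (sign -1)
sum: t=2:+1/1152 = 1/1152
3j²(5 1 4; -1 1 0) = Δ·Π!·Σ² = 1/33  (sign +1)
combine: 4πI² = 297·5/99·1/33 = 5/11
take √, sign -1: I = -0.19018827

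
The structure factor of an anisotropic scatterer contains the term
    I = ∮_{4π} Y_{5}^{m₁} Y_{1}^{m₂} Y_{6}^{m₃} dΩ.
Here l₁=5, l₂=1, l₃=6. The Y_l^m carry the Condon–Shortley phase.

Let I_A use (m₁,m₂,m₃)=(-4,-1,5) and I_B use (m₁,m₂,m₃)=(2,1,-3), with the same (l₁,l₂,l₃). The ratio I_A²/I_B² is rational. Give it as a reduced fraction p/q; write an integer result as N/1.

55/36

Same 5,1,6: normalisation and zero-m 3j drop out of the ratio.
A: Δ: 0! 10! 2! / 13! → 1/858; sum: t=0:+1/725760 = 1/725760; 3j²(5 1 6; -4 -1 5) = Δ·Π!·Σ² = 5/78  (sign -1)
B: Δ: 0! 10! 2! / 13! → 1/858; sum: t=0:+1/60480 = 1/60480; 3j²(5 1 6; 2 1 -3) = Δ·Π!·Σ² = 6/143  (sign -1)
I_A²/I_B² = (5/78)/(6/143) = 55/36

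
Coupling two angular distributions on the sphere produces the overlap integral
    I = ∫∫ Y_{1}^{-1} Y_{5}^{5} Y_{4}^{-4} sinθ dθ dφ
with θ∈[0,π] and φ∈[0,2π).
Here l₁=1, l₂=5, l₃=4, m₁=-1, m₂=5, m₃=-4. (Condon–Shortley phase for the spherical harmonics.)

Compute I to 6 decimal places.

Checks pass: Σm=0; 10 even; l₃=4∈[4,6].
(2·1+1)(2·5+1)(2·4+1) = 297
Δ: 2! 0! 8! / 11! → 1/495
sum: t=1:−1/576 = -1/576
3j²(1 5 4; 0 0 0) = Δ·Π!·Σ² = 5/99  (sign -1)
sum: t=2:+1/80640 = 1/80640
3j²(1 5 4; -1 5 -4) = Δ·Π!·Σ² = 1/11  (sign +1)
combine: 4πI² = 297·5/99·1/11 = 15/11
take √, sign -1: I = -0.32941575

-0.329416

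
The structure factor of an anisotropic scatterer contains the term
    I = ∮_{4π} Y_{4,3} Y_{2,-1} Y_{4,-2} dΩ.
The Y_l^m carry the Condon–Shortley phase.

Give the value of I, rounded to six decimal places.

Checks pass: Σm=0; 10 even; l₃=4∈[2,6].
(2·4+1)(2·2+1)(2·4+1) = 405
Δ: 2! 6! 2! / 11! → 1/13860
sum: t=0:+1/192 t=1:−1/36 t=2:+1/192 = -5/288
3j²(4 2 4; 0 0 0) = Δ·Π!·Σ² = 20/693  (sign -1)
sum: t=0:+1/240 t=1:−1/1440 = 1/288
3j²(4 2 4; 3 -1 -2) = Δ·Π!·Σ² = 5/132  (sign +1)
combine: 4πI² = 405·20/693·5/132 = 375/847
take √, sign -1: I = -0.18770204

-0.187702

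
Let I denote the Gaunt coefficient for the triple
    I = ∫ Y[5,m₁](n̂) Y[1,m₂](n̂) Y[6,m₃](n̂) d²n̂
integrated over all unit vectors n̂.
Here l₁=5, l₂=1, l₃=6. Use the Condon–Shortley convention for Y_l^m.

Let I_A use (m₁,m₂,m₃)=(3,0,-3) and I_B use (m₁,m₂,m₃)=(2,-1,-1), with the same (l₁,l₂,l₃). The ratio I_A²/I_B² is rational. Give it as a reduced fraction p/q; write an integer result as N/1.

27/10

Shared (l₁,l₂,l₃)=(5,1,6): N and (l;000)² cancel in I_A²/I_B².
A: Δ = 0!·10!·2!/13! = 1/858; Racah Σ t=0..0: t=0:+1/80640 = 1/80640; ⇒ 3j(5 1 6; 3 0 -3)² = 9/286, sgn -1
B: Δ = 0!·10!·2!/13! = 1/858; Racah Σ t=0..0: t=0:+1/60480 = 1/60480; ⇒ 3j(5 1 6; 2 -1 -1)² = 5/429, sgn -1
I_A²/I_B² = (9/286)/(5/429) = 27/10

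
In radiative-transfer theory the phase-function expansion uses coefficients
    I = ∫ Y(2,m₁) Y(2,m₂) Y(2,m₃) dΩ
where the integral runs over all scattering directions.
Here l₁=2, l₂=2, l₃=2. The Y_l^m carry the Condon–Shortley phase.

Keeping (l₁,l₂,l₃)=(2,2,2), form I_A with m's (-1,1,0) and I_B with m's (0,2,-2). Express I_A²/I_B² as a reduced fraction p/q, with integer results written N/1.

Shared (l₁,l₂,l₃)=(2,2,2): N and (l;000)² cancel in I_A²/I_B².
A: Δ = 2!·2!·2!/7! = 1/630; Racah Σ t=1..2: t=1:−1/4 t=2:+1/2 = 1/4; ⇒ 3j(2 2 2; -1 1 0)² = 1/70, sgn +1
B: Δ = 2!·2!·2!/7! = 1/630; Racah Σ t=2..2: t=2:+1/8 = 1/8; ⇒ 3j(2 2 2; 0 2 -2)² = 2/35, sgn +1
I_A²/I_B² = (1/70)/(2/35) = 1/4

1/4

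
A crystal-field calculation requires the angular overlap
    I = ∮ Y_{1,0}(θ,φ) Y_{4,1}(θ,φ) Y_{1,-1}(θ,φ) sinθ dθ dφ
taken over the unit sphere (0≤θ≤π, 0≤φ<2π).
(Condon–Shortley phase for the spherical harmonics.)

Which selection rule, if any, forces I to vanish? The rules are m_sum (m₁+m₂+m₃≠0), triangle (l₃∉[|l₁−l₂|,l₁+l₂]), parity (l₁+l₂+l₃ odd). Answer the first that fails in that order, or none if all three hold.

m₁+m₂+m₃ = 0 + 1 − 1 = 0  ✓
triangle: |1−4|=3 ≤ l₃=1 ≤ 1+4=5  ✗
parity: l₁+l₂+l₃ = 6 is even

triangle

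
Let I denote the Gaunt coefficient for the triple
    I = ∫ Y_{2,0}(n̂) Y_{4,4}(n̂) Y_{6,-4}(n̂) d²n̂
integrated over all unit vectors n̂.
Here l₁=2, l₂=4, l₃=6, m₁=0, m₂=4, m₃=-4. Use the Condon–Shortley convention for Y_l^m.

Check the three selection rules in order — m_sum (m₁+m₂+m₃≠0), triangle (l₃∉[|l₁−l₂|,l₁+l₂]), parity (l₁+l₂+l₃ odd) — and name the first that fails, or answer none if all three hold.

none

Σmᵢ = 0  ✓
l₃∈[|l₁−l₂|,l₁+l₂]=[2,6], have l₃=6  ✓
Σlᵢ = 12 ⇒ even  ✓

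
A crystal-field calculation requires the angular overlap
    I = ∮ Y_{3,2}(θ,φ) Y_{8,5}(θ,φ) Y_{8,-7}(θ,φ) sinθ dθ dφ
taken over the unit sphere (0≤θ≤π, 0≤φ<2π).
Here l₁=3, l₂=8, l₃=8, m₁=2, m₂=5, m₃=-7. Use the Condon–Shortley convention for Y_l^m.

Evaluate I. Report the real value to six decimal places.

0.000000

l₁+l₂+l₃=19 is odd: 3j(l;000)=0 ⇒ I=0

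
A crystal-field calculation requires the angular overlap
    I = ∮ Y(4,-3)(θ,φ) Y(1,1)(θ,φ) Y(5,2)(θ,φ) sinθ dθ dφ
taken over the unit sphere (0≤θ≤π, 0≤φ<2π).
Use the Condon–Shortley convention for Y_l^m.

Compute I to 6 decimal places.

0.085055

m-sum 0 ✓  L=10 even ✓  3≤5≤5 ✓
Π(2lᵢ+1) = 9×3×11 = 297
triangle coeff Δ(4,1,5) = 1/495
Σ_t [0,0]: t=0:+1/576 = 1/576
(3j)²=5/99 [(4 1 5; 0 0 0)], sign=-1
Σ_t [0,0]: t=0:+1/10080 = 1/10080
(3j)²=1/165 [(4 1 5; -3 1 2)], sign=-1
⇒ 4πI² = 1/11
I = (+1)√(1/11/(4π)) = 0.08505478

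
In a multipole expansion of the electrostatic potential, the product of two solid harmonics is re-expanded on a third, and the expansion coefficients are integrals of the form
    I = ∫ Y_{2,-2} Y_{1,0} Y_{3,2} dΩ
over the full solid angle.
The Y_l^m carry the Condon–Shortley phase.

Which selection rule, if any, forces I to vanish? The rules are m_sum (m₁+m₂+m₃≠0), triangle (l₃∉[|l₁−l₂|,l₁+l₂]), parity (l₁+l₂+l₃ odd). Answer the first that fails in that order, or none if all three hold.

none

azimuthal sum: -2 + 0 + 2 = 0  ✓
1 ≤ 3 ≤ 3 (triangle on l)  ✓
L = 2 + 1 + 3 = 6 (even)  ✓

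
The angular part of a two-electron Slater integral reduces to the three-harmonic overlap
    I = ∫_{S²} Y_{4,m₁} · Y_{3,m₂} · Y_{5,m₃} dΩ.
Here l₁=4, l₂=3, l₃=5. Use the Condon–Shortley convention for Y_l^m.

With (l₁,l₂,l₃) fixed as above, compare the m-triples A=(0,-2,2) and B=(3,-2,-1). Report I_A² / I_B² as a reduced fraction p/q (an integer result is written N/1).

Same 4,3,5: normalisation and zero-m 3j drop out of the ratio.
A: Δ: 2! 6! 4! / 13! → 1/180180; sum: t=0:+1/576 t=1:−1/864 = 1/1728; 3j²(4 3 5; 0 -2 2) = Δ·Π!·Σ² = 5/1287  (sign -1)
B: Δ: 2! 6! 4! / 13! → 1/180180; sum: t=0:+1/1440 t=1:−1/17280 = 11/17280; 3j²(4 3 5; 3 -2 -1) = Δ·Π!·Σ² = 11/468  (sign +1)
I_A²/I_B² = (5/1287)/(11/468) = 20/121

20/121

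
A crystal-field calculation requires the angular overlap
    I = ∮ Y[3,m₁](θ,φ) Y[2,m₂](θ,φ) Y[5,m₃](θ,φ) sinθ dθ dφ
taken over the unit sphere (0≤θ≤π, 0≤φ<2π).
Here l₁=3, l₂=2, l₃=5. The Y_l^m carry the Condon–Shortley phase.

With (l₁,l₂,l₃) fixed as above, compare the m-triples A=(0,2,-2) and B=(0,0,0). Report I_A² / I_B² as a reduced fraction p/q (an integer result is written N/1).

7/20

Same 3,2,5: normalisation and zero-m 3j drop out of the ratio.
A: Δ: 0! 6! 4! / 11! → 1/2310; sum: t=0:+1/864 = 1/864; 3j²(3 2 5; 0 2 -2) = Δ·Π!·Σ² = 1/66  (sign -1)
B: Δ: 0! 6! 4! / 11! → 1/2310; sum: t=0:+1/144 = 1/144; 3j²(3 2 5; 0 0 0) = Δ·Π!·Σ² = 10/231  (sign -1)
I_A²/I_B² = (1/66)/(10/231) = 7/20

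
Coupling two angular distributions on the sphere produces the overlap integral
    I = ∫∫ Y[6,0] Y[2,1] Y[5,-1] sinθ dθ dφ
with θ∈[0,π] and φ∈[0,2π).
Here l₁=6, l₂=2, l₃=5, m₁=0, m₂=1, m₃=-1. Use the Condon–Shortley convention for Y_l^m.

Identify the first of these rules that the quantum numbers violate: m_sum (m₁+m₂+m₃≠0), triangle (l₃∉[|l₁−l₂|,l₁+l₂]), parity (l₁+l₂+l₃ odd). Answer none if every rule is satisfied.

parity

Σmᵢ = 0  ✓
l₃∈[|l₁−l₂|,l₁+l₂]=[4,8], have l₃=5  ✓
Σlᵢ = 13 ⇒ odd  ✗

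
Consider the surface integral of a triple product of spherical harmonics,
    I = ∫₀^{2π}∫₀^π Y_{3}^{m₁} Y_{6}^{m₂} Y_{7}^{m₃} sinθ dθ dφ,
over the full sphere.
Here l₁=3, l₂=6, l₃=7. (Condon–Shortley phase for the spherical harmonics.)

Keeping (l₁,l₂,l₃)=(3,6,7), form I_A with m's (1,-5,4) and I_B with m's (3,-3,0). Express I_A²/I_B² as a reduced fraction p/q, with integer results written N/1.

l's match ⇒ only the (l;m) 3-j factors differ between A and B.
A: triangle coeff Δ(3,6,7) = 1/2042040; Σ_t [0,1]: t=0:+1/2903040 t=1:−1/21772800 = 13/43545600; (3j)²=143/7140 [(3 6 7; 1 -5 4)], sign=-1
B: triangle coeff Δ(3,6,7) = 1/2042040; Σ_t [0,0]: t=0:+1/1451520 = 1/1451520; (3j)²=45/4862 [(3 6 7; 3 -3 0)], sign=-1
I_A²/I_B² = (143/7140)/(45/4862) = 20449/9450

20449/9450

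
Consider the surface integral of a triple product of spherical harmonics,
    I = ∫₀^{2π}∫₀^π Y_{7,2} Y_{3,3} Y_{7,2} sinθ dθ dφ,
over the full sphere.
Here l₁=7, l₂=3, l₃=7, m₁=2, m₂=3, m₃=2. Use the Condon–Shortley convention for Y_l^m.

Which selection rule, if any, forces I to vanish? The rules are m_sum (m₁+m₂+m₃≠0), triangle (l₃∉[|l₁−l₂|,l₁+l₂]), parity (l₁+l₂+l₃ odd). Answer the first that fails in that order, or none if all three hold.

m_sum

m₁+m₂+m₃ = 2 + 3 + 2 = 7  ✗
triangle: |7−3|=4 ≤ l₃=7 ≤ 7+3=10
parity: l₁+l₂+l₃ = 17 is odd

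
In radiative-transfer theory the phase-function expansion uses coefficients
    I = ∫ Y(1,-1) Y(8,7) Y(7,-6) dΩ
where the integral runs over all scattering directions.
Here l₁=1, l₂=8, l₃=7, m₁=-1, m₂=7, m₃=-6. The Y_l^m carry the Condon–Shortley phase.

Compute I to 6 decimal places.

-0.313531

Checks pass: Σm=0; 16 even; l₃=7∈[7,9].
(2·1+1)(2·8+1)(2·7+1) = 765
Δ: 2! 0! 14! / 17! → 1/2040
sum: t=1:−1/25401600 = -1/25401600
3j²(1 8 7; 0 0 0) = Δ·Π!·Σ² = 8/255  (sign +1)
sum: t=2:+1/12454041600 = 1/12454041600
3j²(1 8 7; -1 7 -6) = Δ·Π!·Σ² = 7/136  (sign -1)
combine: 4πI² = 765·8/255·7/136 = 21/17
take √, sign -1: I = -0.31353083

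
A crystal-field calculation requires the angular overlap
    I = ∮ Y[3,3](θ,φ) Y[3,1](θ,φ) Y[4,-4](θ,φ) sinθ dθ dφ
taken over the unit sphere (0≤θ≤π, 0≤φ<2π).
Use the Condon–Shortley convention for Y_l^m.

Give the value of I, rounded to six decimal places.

-0.166198

Rules hold: Σm=0, L=10 even, 0≤4≤6.
N = 7·7·9 = 441
Δ = 2!·4!·4!/11! = 1/34650
Racah Σ t=0..2: t=0:+1/72 t=1:−1/16 t=2:+1/72 = -5/144
⇒ 3j(3 3 4; 0 0 0)² = 2/77, sgn -1
Racah Σ t=0..0: t=0:+1/1152 = 1/1152
⇒ 3j(3 3 4; 3 1 -4)² = 1/33, sgn +1
4πI² = N·(3j₀)²·(3jₘ)² = 42/121
I = -1·√(0.347107/4π) = -0.16619847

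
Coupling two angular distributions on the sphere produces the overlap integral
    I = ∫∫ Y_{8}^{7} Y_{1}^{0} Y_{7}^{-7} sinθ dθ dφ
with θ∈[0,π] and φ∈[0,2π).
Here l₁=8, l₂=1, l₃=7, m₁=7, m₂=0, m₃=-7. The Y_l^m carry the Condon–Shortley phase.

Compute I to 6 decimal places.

Rules hold: Σm=0, L=16 even, 7≤7≤9.
N = 17·3·15 = 765
Δ = 2!·14!·0!/17! = 1/2040
Racah Σ t=1..1: t=1:−1/25401600 = -1/25401600
⇒ 3j(8 1 7; 0 0 0)² = 8/255, sgn +1
Racah Σ t=1..1: t=1:−1/87178291200 = -1/87178291200
⇒ 3j(8 1 7; 7 0 -7)² = 1/136, sgn -1
4πI² = N·(3j₀)²·(3jₘ)² = 3/17
I = -1·√(0.176471/4π) = -0.11850352

-0.118504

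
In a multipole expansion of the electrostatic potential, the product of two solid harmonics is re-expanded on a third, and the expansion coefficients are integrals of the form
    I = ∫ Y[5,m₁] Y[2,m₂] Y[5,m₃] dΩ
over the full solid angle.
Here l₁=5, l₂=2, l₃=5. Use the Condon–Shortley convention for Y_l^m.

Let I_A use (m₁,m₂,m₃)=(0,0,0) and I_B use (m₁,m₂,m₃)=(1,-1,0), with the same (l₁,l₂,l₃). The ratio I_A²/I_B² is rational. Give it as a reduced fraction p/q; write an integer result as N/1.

20/1

Same 5,2,5: normalisation and zero-m 3j drop out of the ratio.
A: Δ: 2! 8! 2! / 13! → 1/38610; sum: t=0:+1/2880 t=1:−1/576 t=2:+1/2880 = -1/960; 3j²(5 2 5; 0 0 0) = Δ·Π!·Σ² = 10/429  (sign +1)
B: Δ: 2! 8! 2! / 13! → 1/38610; sum: t=0:+1/1152 t=1:−1/1440 = 1/5760; 3j²(5 2 5; 1 -1 0) = Δ·Π!·Σ² = 1/858  (sign -1)
I_A²/I_B² = (10/429)/(1/858) = 20/1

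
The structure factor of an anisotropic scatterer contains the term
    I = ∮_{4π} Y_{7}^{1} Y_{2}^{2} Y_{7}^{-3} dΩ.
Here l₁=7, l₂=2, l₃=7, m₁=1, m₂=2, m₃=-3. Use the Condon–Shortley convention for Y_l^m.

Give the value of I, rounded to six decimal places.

Checks pass: Σm=0; 16 even; l₃=7∈[5,9].
(2·7+1)(2·2+1)(2·7+1) = 1125
Δ: 2! 12! 2! / 17! → 1/185640
sum: t=0:+1/2419200 t=1:−1/518400 t=2:+1/2419200 = -1/907200
3j²(7 2 7; 0 0 0) = Δ·Π!·Σ² = 56/3315  (sign +1)
sum: t=2:+1/3870720 = 1/3870720
3j²(7 2 7; 1 2 -3) = Δ·Π!·Σ² = 135/6188  (sign +1)
combine: 4πI² = 1125·56/3315·135/6188 = 20250/48841
take √, sign +1: I = 0.18164160

0.181642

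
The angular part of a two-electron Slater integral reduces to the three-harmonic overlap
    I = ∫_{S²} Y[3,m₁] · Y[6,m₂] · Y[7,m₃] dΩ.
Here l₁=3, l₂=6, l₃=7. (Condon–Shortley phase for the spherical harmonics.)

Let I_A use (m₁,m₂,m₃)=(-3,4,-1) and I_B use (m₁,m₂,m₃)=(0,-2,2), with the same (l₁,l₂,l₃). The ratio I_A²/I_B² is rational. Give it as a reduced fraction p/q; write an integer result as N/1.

Shared (l₁,l₂,l₃)=(3,6,7): N and (l;000)² cancel in I_A²/I_B².
A: Δ = 2!·4!·10!/17! = 1/2042040; Racah Σ t=2..2: t=2:+1/3870720 = 1/3870720; ⇒ 3j(3 6 7; -3 4 -1)² = 675/136136, sgn +1
B: Δ = 2!·4!·10!/17! = 1/2042040; Racah Σ t=0..2: t=0:+1/207360 t=1:−1/120960 t=2:+1/967680 = -1/414720; ⇒ 3j(3 6 7; 0 -2 2)² = 21/4862, sgn +1
I_A²/I_B² = (675/136136)/(21/4862) = 225/196

225/196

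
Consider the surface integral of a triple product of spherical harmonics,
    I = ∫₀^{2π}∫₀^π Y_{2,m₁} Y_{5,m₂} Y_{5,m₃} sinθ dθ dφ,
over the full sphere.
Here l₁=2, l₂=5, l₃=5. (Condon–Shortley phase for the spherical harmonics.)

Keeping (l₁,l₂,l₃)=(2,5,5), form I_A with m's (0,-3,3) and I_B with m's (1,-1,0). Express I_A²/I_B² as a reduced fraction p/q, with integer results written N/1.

1/5

Same 2,5,5: normalisation and zero-m 3j drop out of the ratio.
A: Δ: 2! 2! 8! / 13! → 1/38610; sum: t=0:+1/5760 t=1:−1/5040 t=2:+1/161280 = -1/53760; 3j²(2 5 5; 0 -3 3) = Δ·Π!·Σ² = 1/4290  (sign -1)
B: Δ: 2! 2! 8! / 13! → 1/38610; sum: t=0:+1/1152 t=1:−1/1440 = 1/5760; 3j²(2 5 5; 1 -1 0) = Δ·Π!·Σ² = 1/858  (sign -1)
I_A²/I_B² = (1/4290)/(1/858) = 1/5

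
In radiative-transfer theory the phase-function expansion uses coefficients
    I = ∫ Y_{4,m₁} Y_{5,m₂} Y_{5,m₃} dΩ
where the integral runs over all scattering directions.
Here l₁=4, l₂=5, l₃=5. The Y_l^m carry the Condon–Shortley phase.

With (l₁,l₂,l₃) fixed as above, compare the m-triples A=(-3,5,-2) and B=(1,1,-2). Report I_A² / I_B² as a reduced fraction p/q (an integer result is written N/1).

Shared (l₁,l₂,l₃)=(4,5,5): N and (l;000)² cancel in I_A²/I_B².
A: Δ = 4!·4!·6!/15! = 1/3153150; Racah Σ t=4..4: t=4:+1/103680 = 1/103680; ⇒ 3j(4 5 5; -3 5 -2)² = 7/429, sgn -1
B: Δ = 4!·4!·6!/15! = 1/3153150; Racah Σ t=0..3: t=0:+1/103680 t=1:−1/2880 t=2:+1/1152 t=3:−1/5184 = 7/20736; ⇒ 3j(4 5 5; 1 1 -2)² = 35/2574, sgn -1
I_A²/I_B² = (7/429)/(35/2574) = 6/5

6/5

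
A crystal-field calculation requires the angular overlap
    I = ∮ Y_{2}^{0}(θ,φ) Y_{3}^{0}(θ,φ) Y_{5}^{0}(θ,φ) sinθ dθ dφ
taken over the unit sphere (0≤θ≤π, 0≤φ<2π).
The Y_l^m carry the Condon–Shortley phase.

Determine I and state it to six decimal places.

Rules hold: Σm=0, L=10 even, 1≤5≤5.
N = 5·7·11 = 385
Δ = 0!·4!·6!/11! = 1/2310
Racah Σ t=0..0: t=0:+1/144 = 1/144
⇒ 3j(2 3 5; 0 0 0)² = 10/231, sgn -1
(m-triple is (0,0,0) — same symbol as above.)
4πI² = N·(3j₀)²·(3jₘ)² = 500/693
I = +1·√(0.721501/4π) = 0.23961470

0.239615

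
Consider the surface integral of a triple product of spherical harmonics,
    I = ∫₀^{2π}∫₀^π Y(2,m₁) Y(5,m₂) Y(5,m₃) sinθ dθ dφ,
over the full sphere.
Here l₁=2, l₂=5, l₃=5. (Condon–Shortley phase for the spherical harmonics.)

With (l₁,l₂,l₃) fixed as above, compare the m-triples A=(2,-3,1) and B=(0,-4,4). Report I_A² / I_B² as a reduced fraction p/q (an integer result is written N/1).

28/9

Shared (l₁,l₂,l₃)=(2,5,5): N and (l;000)² cancel in I_A²/I_B².
A: Δ = 2!·2!·8!/13! = 1/38610; Racah Σ t=0..0: t=0:+1/5760 = 1/5760; ⇒ 3j(2 5 5; 2 -3 1)² = 56/2145, sgn +1
B: Δ = 2!·2!·8!/13! = 1/38610; Racah Σ t=0..1: t=0:+1/20160 t=1:−1/40320 = 1/40320; ⇒ 3j(2 5 5; 0 -4 4)² = 6/715, sgn -1
I_A²/I_B² = (56/2145)/(6/715) = 28/9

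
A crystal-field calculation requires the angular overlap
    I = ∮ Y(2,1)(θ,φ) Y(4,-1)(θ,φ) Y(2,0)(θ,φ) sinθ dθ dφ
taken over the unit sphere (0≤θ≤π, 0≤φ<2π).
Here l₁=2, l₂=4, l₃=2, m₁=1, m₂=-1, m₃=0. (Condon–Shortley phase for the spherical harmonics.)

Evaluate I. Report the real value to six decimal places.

-0.220728

Rules hold: Σm=0, L=8 even, 2≤2≤6.
N = 5·9·5 = 225
Δ = 4!·0!·4!/9! = 1/630
Racah Σ t=2..2: t=2:+1/16 = 1/16
⇒ 3j(2 4 2; 0 0 0)² = 2/35, sgn +1
Racah Σ t=1..1: t=1:−1/24 = -1/24
⇒ 3j(2 4 2; 1 -1 0)² = 1/21, sgn -1
4πI² = N·(3j₀)²·(3jₘ)² = 30/49
I = -1·√(0.612245/4π) = -0.22072812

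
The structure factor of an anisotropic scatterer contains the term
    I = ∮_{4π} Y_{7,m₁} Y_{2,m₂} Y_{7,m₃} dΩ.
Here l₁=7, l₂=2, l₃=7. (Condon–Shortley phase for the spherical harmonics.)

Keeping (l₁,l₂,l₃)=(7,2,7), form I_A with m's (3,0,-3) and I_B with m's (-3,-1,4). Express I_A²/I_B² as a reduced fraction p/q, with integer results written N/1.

841/3234

l's match ⇒ only the (l;m) 3-j factors differ between A and B.
A: triangle coeff Δ(7,2,7) = 1/185640; Σ_t [0,2]: t=0:+1/3870720 t=1:−1/2177280 t=2:+1/29030400 = -29/174182400; (3j)²=841/185640 [(7 2 7; 3 0 -3)], sign=-1
B: triangle coeff Δ(7,2,7) = 1/185640; Σ_t [0,1]: t=0:+1/14515200 t=1:−1/4354560 = -1/6220800; (3j)²=77/4420 [(7 2 7; -3 -1 4)], sign=+1
I_A²/I_B² = (841/185640)/(77/4420) = 841/3234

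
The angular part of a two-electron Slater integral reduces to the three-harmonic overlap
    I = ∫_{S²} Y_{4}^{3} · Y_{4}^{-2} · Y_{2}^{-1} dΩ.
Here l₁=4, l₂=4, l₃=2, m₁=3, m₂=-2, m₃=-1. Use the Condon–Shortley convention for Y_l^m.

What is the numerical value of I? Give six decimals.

-0.187702

m-sum 0 ✓  L=10 even ✓  0≤2≤8 ✓
Π(2lᵢ+1) = 9×9×5 = 405
triangle coeff Δ(4,4,2) = 1/13860
Σ_t [2,4]: t=2:+1/192 t=3:−1/36 t=4:+1/192 = -5/288
(3j)²=20/693 [(4 4 2; 0 0 0)], sign=-1
Σ_t [0,1]: t=0:+1/1440 t=1:−1/240 = -1/288
(3j)²=5/132 [(4 4 2; 3 -2 -1)], sign=+1
⇒ 4πI² = 375/847
I = (-1)√(375/847/(4π)) = -0.18770204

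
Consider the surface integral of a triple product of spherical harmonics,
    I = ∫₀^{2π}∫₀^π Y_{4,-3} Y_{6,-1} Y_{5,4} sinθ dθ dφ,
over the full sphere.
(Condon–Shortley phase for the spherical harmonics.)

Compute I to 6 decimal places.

0.000000

Σlᵢ=15 odd — θ-integrand is odd under cosθ→−cosθ; I=0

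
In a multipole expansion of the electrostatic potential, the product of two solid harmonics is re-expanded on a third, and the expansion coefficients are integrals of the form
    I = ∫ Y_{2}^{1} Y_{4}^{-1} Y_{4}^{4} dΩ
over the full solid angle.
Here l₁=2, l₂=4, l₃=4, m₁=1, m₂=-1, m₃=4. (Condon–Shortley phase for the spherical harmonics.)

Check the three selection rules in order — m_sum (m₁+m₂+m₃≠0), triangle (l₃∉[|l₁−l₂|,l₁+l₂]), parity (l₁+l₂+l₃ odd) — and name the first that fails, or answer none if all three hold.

m_sum

m₁+m₂+m₃ = 1 − 1 + 4 = 4  ✗
triangle: |2−4|=2 ≤ l₃=4 ≤ 2+4=6
parity: l₁+l₂+l₃ = 10 is even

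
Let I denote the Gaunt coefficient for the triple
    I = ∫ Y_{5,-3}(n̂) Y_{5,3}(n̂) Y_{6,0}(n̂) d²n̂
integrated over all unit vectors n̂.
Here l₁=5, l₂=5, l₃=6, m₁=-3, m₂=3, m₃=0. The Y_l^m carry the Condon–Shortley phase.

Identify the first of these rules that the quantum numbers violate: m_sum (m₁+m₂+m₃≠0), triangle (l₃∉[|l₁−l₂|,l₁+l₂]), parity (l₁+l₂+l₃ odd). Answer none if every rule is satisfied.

none

azimuthal sum: -3 + 3 + 0 = 0  ✓
0 ≤ 6 ≤ 10 (triangle on l)  ✓
L = 5 + 5 + 6 = 16 (even)  ✓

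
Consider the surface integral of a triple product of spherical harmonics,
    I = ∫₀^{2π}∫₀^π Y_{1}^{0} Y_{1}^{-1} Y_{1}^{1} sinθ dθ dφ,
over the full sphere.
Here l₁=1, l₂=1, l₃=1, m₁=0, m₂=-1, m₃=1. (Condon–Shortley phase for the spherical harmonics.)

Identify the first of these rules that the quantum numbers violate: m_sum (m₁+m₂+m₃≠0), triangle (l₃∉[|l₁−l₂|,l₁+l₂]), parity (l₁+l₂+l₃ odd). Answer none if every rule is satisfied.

m₁+m₂+m₃ = 0 − 1 + 1 = 0  ✓
triangle: |1−1|=0 ≤ l₃=1 ≤ 1+1=2  ✓
parity: l₁+l₂+l₃ = 3 is odd  ✗

parity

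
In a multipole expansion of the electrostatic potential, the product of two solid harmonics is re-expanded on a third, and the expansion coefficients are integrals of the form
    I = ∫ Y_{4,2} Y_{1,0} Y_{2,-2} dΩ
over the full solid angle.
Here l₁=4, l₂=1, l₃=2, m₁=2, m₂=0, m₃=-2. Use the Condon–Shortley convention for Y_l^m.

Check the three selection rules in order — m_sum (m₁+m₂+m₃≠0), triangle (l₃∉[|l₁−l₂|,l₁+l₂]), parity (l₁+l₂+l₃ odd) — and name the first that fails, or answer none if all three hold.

triangle

azimuthal sum: 2 + 0 − 2 = 0  ✓
3 ≤ 2 ≤ 5 (triangle on l)  ✗
L = 4 + 1 + 2 = 7 (odd)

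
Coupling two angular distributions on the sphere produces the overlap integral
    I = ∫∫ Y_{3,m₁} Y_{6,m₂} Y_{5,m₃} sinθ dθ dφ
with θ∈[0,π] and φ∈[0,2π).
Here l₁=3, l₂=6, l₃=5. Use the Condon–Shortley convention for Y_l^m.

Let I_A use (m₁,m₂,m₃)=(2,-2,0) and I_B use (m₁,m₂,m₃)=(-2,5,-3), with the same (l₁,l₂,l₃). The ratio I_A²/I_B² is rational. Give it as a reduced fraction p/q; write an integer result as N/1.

l's match ⇒ only the (l;m) 3-j factors differ between A and B.
A: triangle coeff Δ(3,6,5) = 1/675675; Σ_t [0,1]: t=0:+1/13824 t=1:−1/8640 = -1/23040; (3j)²=2/429 [(3 6 5; 2 -2 0)], sign=+1
B: triangle coeff Δ(3,6,5) = 1/675675; Σ_t [3,4]: t=3:−1/483840 t=4:+1/120960 = 1/161280; (3j)²=2/91 [(3 6 5; -2 5 -3)], sign=+1
I_A²/I_B² = (2/429)/(2/91) = 7/33

7/33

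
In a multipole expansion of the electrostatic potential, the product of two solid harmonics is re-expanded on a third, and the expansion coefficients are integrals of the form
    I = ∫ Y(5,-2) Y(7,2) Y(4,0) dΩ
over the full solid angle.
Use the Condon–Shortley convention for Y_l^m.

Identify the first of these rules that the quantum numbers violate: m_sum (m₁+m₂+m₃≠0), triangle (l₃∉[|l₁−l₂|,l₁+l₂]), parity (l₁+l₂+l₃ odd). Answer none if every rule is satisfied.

azimuthal sum: -2 + 2 + 0 = 0  ✓
2 ≤ 4 ≤ 12 (triangle on l)  ✓
L = 5 + 7 + 4 = 16 (even)  ✓

none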